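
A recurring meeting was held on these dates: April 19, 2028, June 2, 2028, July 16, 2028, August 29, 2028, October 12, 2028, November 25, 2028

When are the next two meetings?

Gaps between consecutive events: 44, 44, 44, 44, 44 days — a constant 44-day interval.
November 25, 2028 + 44 days = January 8, 2029.
January 8, 2029 + 44 days = February 21, 2029.

January 8, 2029; February 21, 2029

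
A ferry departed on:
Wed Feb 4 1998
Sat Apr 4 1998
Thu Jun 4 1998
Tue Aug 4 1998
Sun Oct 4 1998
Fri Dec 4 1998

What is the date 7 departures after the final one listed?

Fri Feb 4 2000

Gaps: 59, 61, 61, 61, 61 days — not constant. Every event is on the 4th of the month.
Pattern: the 4th of every 2 months.
Next: February 1999 → Thu Feb 4 1999.
April 1999: Sun Apr 4 1999.
Next: June 1999 → Fri Jun 4 1999.
August 1999: Wed Aug 4 1999.
Next: October 1999 → Mon Oct 4 1999.
Next: December 1999 → Sat Dec 4 1999.
February 2000: Fri Feb 4 2000.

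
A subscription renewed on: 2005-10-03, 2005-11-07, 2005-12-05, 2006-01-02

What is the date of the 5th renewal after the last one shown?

All dates are Mondays, 35, 28, 28 days apart.
Specifically, the 1st Monday of each month.
1st Monday of February 2006: 2006-02-06.
1st Monday of March 2006: 2006-03-06.
1st Monday of April 2006: 2006-04-03.
May 2006 — 1st Monday is 2006-05-01.
1st Monday of June 2006: 2006-06-05.

2006-06-05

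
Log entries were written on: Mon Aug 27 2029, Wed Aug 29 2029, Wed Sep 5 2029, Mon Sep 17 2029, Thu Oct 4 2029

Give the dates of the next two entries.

Intervals are 2, 7, 12, 17 days — an arithmetic progression with common difference 5.
Next gap: 22 days. Thu Oct 4 2029 + 22 days = Fri Oct 26 2029.
Next gap: 27 days. Fri Oct 26 2029 + 27 days = Thu Nov 22 2029.

Fri Oct 26 2029, Thu Nov 22 2029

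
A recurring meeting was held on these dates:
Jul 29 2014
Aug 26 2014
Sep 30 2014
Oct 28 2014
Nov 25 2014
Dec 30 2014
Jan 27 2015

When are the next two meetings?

Feb 24 2015, Mar 31 2015

These are Tuesdays with 28, 35, 28, 28, 35, 28-day gaps.
Each is the final Tuesday of its month — Jul 29 2014 is past the 28th, so '4th Tuesday' doesn't fit.
Last Tuesday of February 2015: Feb 24 2015.
Last Tuesday of March 2015: Mar 31 2015.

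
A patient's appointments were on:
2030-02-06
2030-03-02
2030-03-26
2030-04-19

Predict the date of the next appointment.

2030-05-13

The spacing is 24, 24, 24 days — always 24 days.
2030-04-19 + 24 days = 2030-05-13.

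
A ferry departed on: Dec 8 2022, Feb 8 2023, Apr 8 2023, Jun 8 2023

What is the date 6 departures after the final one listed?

Each date is the 8th; the gaps (62, 59, 61) track the month lengths.
The rule is the 8th of every 2 months.
August 2023: Aug 8 2023.
October 2023: Oct 8 2023.
Next: December 2023 → Dec 8 2023.
February 2024: Feb 8 2024.
April 2024: Apr 8 2024.
June 2024: Jun 8 2024.

Jun 8 2024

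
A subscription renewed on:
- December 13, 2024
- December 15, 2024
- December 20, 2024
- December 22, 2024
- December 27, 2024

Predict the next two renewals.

December 29, 2024; January 3, 2025

Gaps: 2, 5, 2, 5 days — not constant, but cyclic with period 2.
The events fall on every Friday and Sunday.
The following Sunday is December 29, 2024.
Next Friday: January 3, 2025.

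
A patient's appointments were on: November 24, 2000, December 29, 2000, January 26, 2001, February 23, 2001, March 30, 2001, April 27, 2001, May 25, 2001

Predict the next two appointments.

All Fridays; the gaps (35, 28, 28, 35, 28, 28) vary with month length.
This is the last Friday of each month.
Last Friday of June 2001: June 29, 2001.
Last Friday of July 2001: July 27, 2001.

June 29, 2001; July 27, 2001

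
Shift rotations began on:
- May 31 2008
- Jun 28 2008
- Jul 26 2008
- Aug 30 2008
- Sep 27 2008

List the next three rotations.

Oct 25 2008, Nov 29 2008, Dec 27 2008

These are Saturdays with 28, 28, 35, 28-day gaps.
Each is the final Saturday of its month — May 31 2008 is past the 28th, so '4th Saturday' doesn't fit.
October 2008 ends with Saturday Oct 25 2008.
Last Saturday of November 2008: Nov 29 2008.
December 2008 ends with Saturday Dec 27 2008.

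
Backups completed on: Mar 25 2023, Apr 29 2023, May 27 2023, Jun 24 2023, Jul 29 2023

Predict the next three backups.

These are Saturdays with 35, 28, 28, 35-day gaps.
Each is the final Saturday of its month — Apr 29 2023 is past the 28th, so '4th Saturday' doesn't fit.
Last Saturday of August 2023: Aug 26 2023.
September 2023 ends with Saturday Sep 30 2023.
October 2023 ends with Saturday Oct 28 2023.

Aug 26 2023, Sep 30 2023, Oct 28 2023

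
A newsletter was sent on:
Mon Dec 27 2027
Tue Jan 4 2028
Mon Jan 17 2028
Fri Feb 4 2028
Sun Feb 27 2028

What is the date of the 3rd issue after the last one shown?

Mon Jun 5 2028

The spacing grows by 5 each time: 8, 13, 18, 23 days.
Next gap: 28 days. Sun Feb 27 2028 + 28 days = Sun Mar 26 2028.
Next gap: 33 days. Sun Mar 26 2028 + 33 days = Fri Apr 28 2028.
Next gap: 38 days. Fri Apr 28 2028 + 38 days = Mon Jun 5 2028.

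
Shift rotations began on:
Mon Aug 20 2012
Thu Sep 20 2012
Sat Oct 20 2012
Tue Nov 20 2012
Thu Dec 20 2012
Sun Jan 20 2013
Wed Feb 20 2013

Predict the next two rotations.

Wed Mar 20 2013, Sat Apr 20 2013

Each date is the 20th; the gaps (31, 30, 31, 30, 31, 31) track the month lengths.
The rule is the 20th of each month.
March 2013: Wed Mar 20 2013.
April 2013: Sat Apr 20 2013.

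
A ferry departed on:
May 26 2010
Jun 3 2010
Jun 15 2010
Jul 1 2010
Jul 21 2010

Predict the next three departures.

Aug 14 2010, Sep 11 2010, Oct 13 2010

Intervals are 8, 12, 16, 20 days — an arithmetic progression with common difference 4.
Next gap: 24 days. Jul 21 2010 + 24 days = Aug 14 2010.
Next gap: 28 days. Aug 14 2010 + 28 days = Sep 11 2010.
Next gap: 32 days. Sep 11 2010 + 32 days = Oct 13 2010.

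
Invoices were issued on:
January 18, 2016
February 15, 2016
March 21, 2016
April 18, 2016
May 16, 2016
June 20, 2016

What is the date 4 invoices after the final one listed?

All dates are Mondays, 28, 35, 28, 28, 35 days apart.
Specifically, the 3rd Monday of each month.
3rd Monday of July 2016: July 18, 2016.
3rd Monday of August 2016: August 15, 2016.
September 2016 — 3rd Monday is September 19, 2016.
3rd Monday of October 2016: October 17, 2016.

October 17, 2016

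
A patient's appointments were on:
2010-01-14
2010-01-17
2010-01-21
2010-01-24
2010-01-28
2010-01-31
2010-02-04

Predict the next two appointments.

Every event lands on a Thursday or Sunday (gaps cycle 3, 4, 3, 4, 3, 4).
So the schedule is: every Thursday and Sunday.
The following Sunday is 2010-02-07.
Next Thursday: 2010-02-11.

2010-02-07, 2010-02-11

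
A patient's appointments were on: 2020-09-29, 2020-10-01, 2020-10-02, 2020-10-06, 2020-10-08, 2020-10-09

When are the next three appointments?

2020-10-13, 2020-10-15, 2020-10-16

The gap pattern 2, 1, 4, 2, 1 repeats every 3 events.
These are the Tuesdays, Thursdays and Fridays of each week.
The following Tuesday is 2020-10-13.
The following Thursday is 2020-10-15.
The following Friday is 2020-10-16.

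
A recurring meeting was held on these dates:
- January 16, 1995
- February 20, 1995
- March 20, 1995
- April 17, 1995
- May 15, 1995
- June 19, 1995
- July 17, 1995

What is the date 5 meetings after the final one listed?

These are Mondays at 28- or 35-day spacing (35, 28, 28, 28, 35, 28).
The pattern: 3rd Monday of the month.
3rd Monday of August 1995: August 21, 1995.
September 1995 — 3rd Monday is September 18, 1995.
October 1995 — 3rd Monday is October 16, 1995.
November 1995 — 3rd Monday is November 20, 1995.
3rd Monday of December 1995: December 18, 1995.

December 18, 1995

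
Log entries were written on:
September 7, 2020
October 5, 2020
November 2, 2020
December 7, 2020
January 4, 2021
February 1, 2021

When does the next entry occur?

Gaps: 28, 28, 35, 28, 28 days — a mix of 28 and 35. Every date is a Monday.
Each is the 1st Monday of its month.
1st Monday of March 2021: March 1, 2021.

March 1, 2021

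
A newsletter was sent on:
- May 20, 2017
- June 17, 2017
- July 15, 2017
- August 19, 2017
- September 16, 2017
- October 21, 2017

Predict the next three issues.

All dates are Saturdays, 28, 28, 35, 28, 35 days apart.
Specifically, the 3rd Saturday of each month.
November 2017 — 3rd Saturday is November 18, 2017.
3rd Saturday of December 2017: December 16, 2017.
January 2018 — 3rd Saturday is January 20, 2018.

November 18, 2017; December 16, 2017; January 20, 2018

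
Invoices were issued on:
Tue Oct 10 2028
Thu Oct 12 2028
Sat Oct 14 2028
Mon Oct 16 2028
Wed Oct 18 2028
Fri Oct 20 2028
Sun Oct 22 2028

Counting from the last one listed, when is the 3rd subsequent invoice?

Sat Oct 28 2028

Every event comes 2 days after the last (2, 2, 2, 2, 2, 2).
Sun Oct 22 2028 + 2 days = Tue Oct 24 2028.
Tue Oct 24 2028 + 2 days = Thu Oct 26 2028.
Thu Oct 26 2028 + 2 days = Sat Oct 28 2028.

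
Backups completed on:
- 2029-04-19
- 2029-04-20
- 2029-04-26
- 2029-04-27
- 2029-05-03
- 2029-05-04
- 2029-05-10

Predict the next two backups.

Every event lands on a Thursday or Friday (gaps cycle 1, 6, 1, 6, 1, 6).
So the schedule is: every Thursday and Friday.
Next Friday: 2029-05-11.
Next Thursday: 2029-05-17.

2029-05-11, 2029-05-17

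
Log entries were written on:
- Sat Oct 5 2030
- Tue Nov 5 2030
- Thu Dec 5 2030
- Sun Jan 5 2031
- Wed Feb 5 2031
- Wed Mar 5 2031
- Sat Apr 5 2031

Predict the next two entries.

The day-of-month is always 5 (31, 30, 31, 31, 28, 31 days between events).
So this recurs on the 5th of each month.
May 2031: Mon May 5 2031.
June 2031: Thu Jun 5 2031.

Mon May 5 2031, Thu Jun 5 2031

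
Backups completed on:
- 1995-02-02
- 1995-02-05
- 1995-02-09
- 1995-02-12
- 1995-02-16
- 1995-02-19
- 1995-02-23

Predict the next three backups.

The gap pattern 3, 4, 3, 4, 3, 4 repeats every 2 events.
These are the Thursdays and Sundays of each week.
Next Sunday: 1995-02-26.
Next Thursday: 1995-03-02.
Next Sunday: 1995-03-05.

1995-02-26, 1995-03-02, 1995-03-05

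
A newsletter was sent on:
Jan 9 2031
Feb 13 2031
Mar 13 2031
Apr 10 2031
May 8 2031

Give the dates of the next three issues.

Jun 12 2031, Jul 10 2031, Aug 14 2031

Gaps: 35, 28, 28, 28 days — a mix of 28 and 35. Every date is a Thursday.
Each is the 2nd Thursday of its month.
June 2031 — 2nd Thursday is Jun 12 2031.
July 2031 — 2nd Thursday is Jul 10 2031.
2nd Thursday of August 2031: Aug 14 2031.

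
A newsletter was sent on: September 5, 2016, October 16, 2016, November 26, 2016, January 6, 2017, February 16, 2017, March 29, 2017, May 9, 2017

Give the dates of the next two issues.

Gaps between consecutive events: 41, 41, 41, 41, 41, 41 days — a constant 41-day interval.
May 9, 2017 + 41 days = June 19, 2017.
June 19, 2017 + 41 days = July 30, 2017.

June 19, 2017; July 30, 2017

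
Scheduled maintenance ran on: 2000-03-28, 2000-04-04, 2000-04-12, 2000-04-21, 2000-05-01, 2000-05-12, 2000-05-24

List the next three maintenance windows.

Gaps: 7, 8, 9, 10, 11, 12 days — each gap is 1 larger than the previous one.
Next gap: 13 days. 2000-05-24 + 13 days = 2000-06-06.
Next gap: 14 days. 2000-06-06 + 14 days = 2000-06-20.
Next gap: 15 days. 2000-06-20 + 15 days = 2000-07-05.

2000-06-06, 2000-06-20, 2000-07-05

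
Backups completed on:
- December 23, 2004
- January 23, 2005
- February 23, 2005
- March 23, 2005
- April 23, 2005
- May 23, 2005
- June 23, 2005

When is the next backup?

Each date is the 23rd; the gaps (31, 31, 28, 31, 30, 31) track the month lengths.
The rule is the 23rd of each month.
Next: July 2005 → July 23, 2005.

July 23, 2005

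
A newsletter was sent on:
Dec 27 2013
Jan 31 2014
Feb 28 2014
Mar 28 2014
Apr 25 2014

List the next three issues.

May 30 2014, Jun 27 2014, Jul 25 2014

Every date is a Friday; gaps 35, 28, 28, 28 days.
Each is the last Friday of its month (at least one falls on the 29th or later, ruling out '4th Friday').
Last Friday of May 2014: May 30 2014.
June 2014 ends with Friday Jun 27 2014.
Last Friday of July 2014: Jul 25 2014.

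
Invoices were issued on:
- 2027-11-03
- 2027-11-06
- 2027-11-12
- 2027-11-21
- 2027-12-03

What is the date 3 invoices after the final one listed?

Gaps: 3, 6, 9, 12 days — each gap is 3 larger than the previous one.
Next gap: 15 days. 2027-12-03 + 15 days = 2027-12-18.
Next gap: 18 days. 2027-12-18 + 18 days = 2028-01-05.
Next gap: 21 days. 2028-01-05 + 21 days = 2028-01-26.

2028-01-26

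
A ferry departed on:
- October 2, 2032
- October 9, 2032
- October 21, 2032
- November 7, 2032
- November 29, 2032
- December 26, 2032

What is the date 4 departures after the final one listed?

The spacing grows by 5 each time: 7, 12, 17, 22, 27 days.
Next gap: 32 days. December 26, 2032 + 32 days = January 27, 2033.
Next gap: 37 days. January 27, 2033 + 37 days = March 5, 2033.
Next gap: 42 days. March 5, 2033 + 42 days = April 16, 2033.
Next gap: 47 days. April 16, 2033 + 47 days = June 2, 2033.

June 2, 2033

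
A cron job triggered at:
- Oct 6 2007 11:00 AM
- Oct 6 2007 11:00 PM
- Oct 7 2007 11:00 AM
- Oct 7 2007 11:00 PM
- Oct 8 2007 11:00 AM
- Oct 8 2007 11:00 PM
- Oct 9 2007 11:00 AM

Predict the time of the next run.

Spacing: 12, 12, 12, 12, 12, 12 h — constant 12 h.
Oct 9 2007 11:00 AM + 12 h = Oct 9 2007 11:00 PM.

Oct 9 2007 11:00 PM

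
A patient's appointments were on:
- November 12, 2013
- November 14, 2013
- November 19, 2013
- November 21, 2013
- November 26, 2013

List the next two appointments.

Gaps: 2, 5, 2, 5 days — not constant, but cyclic with period 2.
The events fall on every Tuesday and Thursday.
The following Thursday is November 28, 2013.
Next Tuesday: December 3, 2013.

November 28, 2013; December 3, 2013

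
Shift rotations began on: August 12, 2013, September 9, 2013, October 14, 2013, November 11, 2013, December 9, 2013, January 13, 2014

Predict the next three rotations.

February 10, 2014; March 10, 2014; April 14, 2014

These are Mondays at 28- or 35-day spacing (28, 35, 28, 28, 35).
The pattern: 2nd Monday of the month.
2nd Monday of February 2014: February 10, 2014.
2nd Monday of March 2014: March 10, 2014.
April 2014 — 2nd Monday is April 14, 2014.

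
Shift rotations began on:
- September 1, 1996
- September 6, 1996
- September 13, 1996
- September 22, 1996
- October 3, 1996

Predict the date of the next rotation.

October 16, 1996

Gaps: 5, 7, 9, 11 days — each gap is 2 larger than the previous one.
Next gap: 13 days. October 3, 1996 + 13 days = October 16, 1996.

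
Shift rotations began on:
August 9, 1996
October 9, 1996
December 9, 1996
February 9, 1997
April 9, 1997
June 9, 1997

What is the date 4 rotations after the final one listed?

Gaps: 61, 61, 62, 59, 61 days — not constant. Every event is on the 9th of the month.
Pattern: the 9th of every 2 months.
August 1997: August 9, 1997.
October 1997: October 9, 1997.
December 1997: December 9, 1997.
February 1998: February 9, 1998.

February 9, 1998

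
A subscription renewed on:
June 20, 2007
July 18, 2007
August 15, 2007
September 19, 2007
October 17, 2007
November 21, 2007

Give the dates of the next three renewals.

December 19, 2007; January 16, 2008; February 20, 2008

These are Wednesdays at 28- or 35-day spacing (28, 28, 35, 28, 35).
The pattern: 3rd Wednesday of the month.
3rd Wednesday of December 2007: December 19, 2007.
January 2008 — 3rd Wednesday is January 16, 2008.
February 2008 — 3rd Wednesday is February 20, 2008.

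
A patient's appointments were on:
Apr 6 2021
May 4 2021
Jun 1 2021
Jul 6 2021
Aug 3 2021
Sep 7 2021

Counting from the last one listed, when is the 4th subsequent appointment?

These are Tuesdays at 28- or 35-day spacing (28, 28, 35, 28, 35).
The pattern: 1st Tuesday of the month.
October 2021 — 1st Tuesday is Oct 5 2021.
November 2021 — 1st Tuesday is Nov 2 2021.
December 2021 — 1st Tuesday is Dec 7 2021.
1st Tuesday of January 2022: Jan 4 2022.

Jan 4 2022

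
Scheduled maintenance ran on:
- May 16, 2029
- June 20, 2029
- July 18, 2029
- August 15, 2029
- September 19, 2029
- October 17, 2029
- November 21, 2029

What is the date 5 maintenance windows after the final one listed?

Gaps: 35, 28, 28, 35, 28, 35 days — a mix of 28 and 35. Every date is a Wednesday.
Each is the 3rd Wednesday of its month.
December 2029 — 3rd Wednesday is December 19, 2029.
January 2030 — 3rd Wednesday is January 16, 2030.
3rd Wednesday of February 2030: February 20, 2030.
March 2030 — 3rd Wednesday is March 20, 2030.
3rd Wednesday of April 2030: April 17, 2030.

April 17, 2030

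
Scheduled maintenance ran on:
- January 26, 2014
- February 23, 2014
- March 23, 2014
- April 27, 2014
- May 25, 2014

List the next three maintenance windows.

June 22, 2014; July 27, 2014; August 24, 2014

All dates are Sundays, 28, 28, 35, 28 days apart.
Specifically, the 4th Sunday of each month.
June 2014 — 4th Sunday is June 22, 2014.
4th Sunday of July 2014: July 27, 2014.
4th Sunday of August 2014: August 24, 2014.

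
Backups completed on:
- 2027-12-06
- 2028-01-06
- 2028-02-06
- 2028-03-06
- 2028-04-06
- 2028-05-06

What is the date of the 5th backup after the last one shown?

Each date is the 6th; the gaps (31, 31, 29, 31, 30) track the month lengths.
The rule is the 6th of each month.
June 2028: 2028-06-06.
July 2028: 2028-07-06.
August 2028: 2028-08-06.
Next: September 2028 → 2028-09-06.
Next: October 2028 → 2028-10-06.

2028-10-06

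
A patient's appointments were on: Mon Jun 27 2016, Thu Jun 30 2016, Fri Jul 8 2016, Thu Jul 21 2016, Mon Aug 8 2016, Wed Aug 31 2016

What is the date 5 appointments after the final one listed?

Intervals are 3, 8, 13, 18, 23 days — an arithmetic progression with common difference 5.
Next gap: 28 days. Wed Aug 31 2016 + 28 days = Wed Sep 28 2016.
Next gap: 33 days. Wed Sep 28 2016 + 33 days = Mon Oct 31 2016.
Next gap: 38 days. Mon Oct 31 2016 + 38 days = Thu Dec 8 2016.
Next gap: 43 days. Thu Dec 8 2016 + 43 days = Fri Jan 20 2017.
Next gap: 48 days. Fri Jan 20 2017 + 48 days = Thu Mar 9 2017.

Thu Mar 9 2017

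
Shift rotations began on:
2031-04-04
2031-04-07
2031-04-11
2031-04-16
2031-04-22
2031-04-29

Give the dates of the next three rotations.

Gaps: 3, 4, 5, 6, 7 days — each gap is 1 larger than the previous one.
Next gap: 8 days. 2031-04-29 + 8 days = 2031-05-07.
Next gap: 9 days. 2031-05-07 + 9 days = 2031-05-16.
Next gap: 10 days. 2031-05-16 + 10 days = 2031-05-26.

2031-05-07, 2031-05-16, 2031-05-26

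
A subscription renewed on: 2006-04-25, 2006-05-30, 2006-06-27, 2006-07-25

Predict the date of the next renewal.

2006-08-29

Every date is a Tuesday; gaps 35, 28, 28 days.
Each is the last Tuesday of its month (at least one falls on the 29th or later, ruling out '4th Tuesday').
August 2006 ends with Tuesday 2006-08-29.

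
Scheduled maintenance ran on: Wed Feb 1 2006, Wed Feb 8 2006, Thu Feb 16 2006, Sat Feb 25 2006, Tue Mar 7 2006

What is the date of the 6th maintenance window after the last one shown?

Sat May 27 2006

Intervals are 7, 8, 9, 10 days — an arithmetic progression with common difference 1.
Next gap: 11 days. Tue Mar 7 2006 + 11 days = Sat Mar 18 2006.
Next gap: 12 days. Sat Mar 18 2006 + 12 days = Thu Mar 30 2006.
Next gap: 13 days. Thu Mar 30 2006 + 13 days = Wed Apr 12 2006.
Next gap: 14 days. Wed Apr 12 2006 + 14 days = Wed Apr 26 2006.
Next gap: 15 days. Wed Apr 26 2006 + 15 days = Thu May 11 2006.
Next gap: 16 days. Thu May 11 2006 + 16 days = Sat May 27 2006.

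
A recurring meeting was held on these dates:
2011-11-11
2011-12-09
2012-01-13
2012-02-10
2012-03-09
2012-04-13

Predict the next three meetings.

2012-05-11, 2012-06-08, 2012-07-13

Gaps: 28, 35, 28, 28, 35 days — a mix of 28 and 35. Every date is a Friday.
Each is the 2nd Friday of its month.
May 2012 — 2nd Friday is 2012-05-11.
2nd Friday of June 2012: 2012-06-08.
July 2012 — 2nd Friday is 2012-07-13.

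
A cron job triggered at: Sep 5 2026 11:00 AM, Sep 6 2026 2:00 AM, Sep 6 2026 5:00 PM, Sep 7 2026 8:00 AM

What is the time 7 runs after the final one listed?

Sep 11 2026 5:00 PM

Gaps: 15, 15, 15 hours — each event is 15 hours after the previous one.
Sep 7 2026 8:00 AM + 15 h = Sep 7 2026 11:00 PM.
Sep 7 2026 11:00 PM + 15 h = Sep 8 2026 2:00 PM.
Sep 8 2026 2:00 PM + 15 h = Sep 9 2026 5:00 AM.
Sep 9 2026 5:00 AM + 15 h = Sep 9 2026 8:00 PM.
Sep 9 2026 8:00 PM + 15 h = Sep 10 2026 11:00 AM.
Sep 10 2026 11:00 AM + 15 h = Sep 11 2026 2:00 AM.
Sep 11 2026 2:00 AM + 15 h = Sep 11 2026 5:00 PM.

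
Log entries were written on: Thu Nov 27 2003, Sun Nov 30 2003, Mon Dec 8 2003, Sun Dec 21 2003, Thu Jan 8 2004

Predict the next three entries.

Sat Jan 31 2004, Sat Feb 28 2004, Thu Apr 1 2004

The spacing grows by 5 each time: 3, 8, 13, 18 days.
Next gap: 23 days. Thu Jan 8 2004 + 23 days = Sat Jan 31 2004.
Next gap: 28 days. Sat Jan 31 2004 + 28 days = Sat Feb 28 2004.
Next gap: 33 days. Sat Feb 28 2004 + 33 days = Thu Apr 1 2004.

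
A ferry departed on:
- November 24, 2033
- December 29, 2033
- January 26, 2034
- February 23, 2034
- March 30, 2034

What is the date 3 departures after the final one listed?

These are Thursdays with 35, 28, 28, 35-day gaps.
Each is the final Thursday of its month — December 29, 2033 is past the 28th, so '4th Thursday' doesn't fit.
April 2034 ends with Thursday April 27, 2034.
May 2034 ends with Thursday May 25, 2034.
Last Thursday of June 2034: June 29, 2034.

June 29, 2034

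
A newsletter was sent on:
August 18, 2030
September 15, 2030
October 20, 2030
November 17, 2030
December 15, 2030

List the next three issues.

Gaps: 28, 35, 28, 28 days — a mix of 28 and 35. Every date is a Sunday.
Each is the 3rd Sunday of its month.
3rd Sunday of January 2031: January 19, 2031.
3rd Sunday of February 2031: February 16, 2031.
3rd Sunday of March 2031: March 16, 2031.

January 19, 2031; February 16, 2031; March 16, 2031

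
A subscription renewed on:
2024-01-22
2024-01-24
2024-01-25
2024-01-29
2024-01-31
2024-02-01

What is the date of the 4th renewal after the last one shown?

2024-02-12

Every event lands on a Monday or Wednesday or Thursday (gaps cycle 2, 1, 4, 2, 1).
So the schedule is: every Monday, Wednesday and Thursday.
Next Monday: 2024-02-05.
Next Wednesday: 2024-02-07.
Next Thursday: 2024-02-08.
The following Monday is 2024-02-12.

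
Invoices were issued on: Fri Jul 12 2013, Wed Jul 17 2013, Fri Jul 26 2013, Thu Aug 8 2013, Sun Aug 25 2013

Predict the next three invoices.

Sun Sep 15 2013, Thu Oct 10 2013, Fri Nov 8 2013

Intervals are 5, 9, 13, 17 days — an arithmetic progression with common difference 4.
Next gap: 21 days. Sun Aug 25 2013 + 21 days = Sun Sep 15 2013.
Next gap: 25 days. Sun Sep 15 2013 + 25 days = Thu Oct 10 2013.
Next gap: 29 days. Thu Oct 10 2013 + 29 days = Fri Nov 8 2013.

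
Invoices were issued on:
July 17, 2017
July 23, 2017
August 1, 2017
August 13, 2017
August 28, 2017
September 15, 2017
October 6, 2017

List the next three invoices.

The spacing grows by 3 each time: 6, 9, 12, 15, 18, 21 days.
Next gap: 24 days. October 6, 2017 + 24 days = October 30, 2017.
Next gap: 27 days. October 30, 2017 + 27 days = November 26, 2017.
Next gap: 30 days. November 26, 2017 + 30 days = December 26, 2017.

October 30, 2017; November 26, 2017; December 26, 2017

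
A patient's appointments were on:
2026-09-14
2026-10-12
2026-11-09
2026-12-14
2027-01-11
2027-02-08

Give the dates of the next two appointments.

2027-03-08, 2027-04-12

Gaps: 28, 28, 35, 28, 28 days — a mix of 28 and 35. Every date is a Monday.
Each is the 2nd Monday of its month.
March 2027 — 2nd Monday is 2027-03-08.
2nd Monday of April 2027: 2027-04-12.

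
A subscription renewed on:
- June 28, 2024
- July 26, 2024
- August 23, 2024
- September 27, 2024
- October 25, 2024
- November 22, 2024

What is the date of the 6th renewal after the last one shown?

All dates are Fridays, 28, 28, 35, 28, 28 days apart.
Specifically, the 4th Friday of each month.
4th Friday of December 2024: December 27, 2024.
January 2025 — 4th Friday is January 24, 2025.
February 2025 — 4th Friday is February 28, 2025.
4th Friday of March 2025: March 28, 2025.
4th Friday of April 2025: April 25, 2025.
May 2025 — 4th Friday is May 23, 2025.

May 23, 2025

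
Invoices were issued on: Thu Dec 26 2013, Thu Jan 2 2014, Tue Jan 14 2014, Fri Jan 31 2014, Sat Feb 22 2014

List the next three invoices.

Fri Mar 21 2014, Tue Apr 22 2014, Thu May 29 2014

Gaps: 7, 12, 17, 22 days — each gap is 5 larger than the previous one.
Next gap: 27 days. Sat Feb 22 2014 + 27 days = Fri Mar 21 2014.
Next gap: 32 days. Fri Mar 21 2014 + 32 days = Tue Apr 22 2014.
Next gap: 37 days. Tue Apr 22 2014 + 37 days = Thu May 29 2014.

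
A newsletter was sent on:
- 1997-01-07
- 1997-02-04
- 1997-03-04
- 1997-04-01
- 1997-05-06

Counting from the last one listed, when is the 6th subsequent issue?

1997-11-04

Gaps: 28, 28, 28, 35 days — a mix of 28 and 35. Every date is a Tuesday.
Each is the 1st Tuesday of its month.
1st Tuesday of June 1997: 1997-06-03.
July 1997 — 1st Tuesday is 1997-07-01.
August 1997 — 1st Tuesday is 1997-08-05.
1st Tuesday of September 1997: 1997-09-02.
1st Tuesday of October 1997: 1997-10-07.
1st Tuesday of November 1997: 1997-11-04.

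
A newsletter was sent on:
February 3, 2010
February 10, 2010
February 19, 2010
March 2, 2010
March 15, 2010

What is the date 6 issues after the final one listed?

The spacing grows by 2 each time: 7, 9, 11, 13 days.
Next gap: 15 days. March 15, 2010 + 15 days = March 30, 2010.
Next gap: 17 days. March 30, 2010 + 17 days = April 16, 2010.
Next gap: 19 days. April 16, 2010 + 19 days = May 5, 2010.
Next gap: 21 days. May 5, 2010 + 21 days = May 26, 2010.
Next gap: 23 days. May 26, 2010 + 23 days = June 18, 2010.
Next gap: 25 days. June 18, 2010 + 25 days = July 13, 2010.

July 13, 2010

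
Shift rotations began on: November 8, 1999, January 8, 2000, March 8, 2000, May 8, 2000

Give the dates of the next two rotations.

Each date is the 8th; the gaps (61, 60, 61) track the month lengths.
The rule is the 8th of every 2 months.
Next: July 2000 → July 8, 2000.
September 2000: September 8, 2000.

July 8, 2000; September 8, 2000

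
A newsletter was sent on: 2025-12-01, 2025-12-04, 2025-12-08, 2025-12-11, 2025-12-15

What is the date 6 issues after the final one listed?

2026-01-05

The gap pattern 3, 4, 3, 4 repeats every 2 events.
These are the Mondays and Thursdays of each week.
The following Thursday is 2025-12-18.
The following Monday is 2025-12-22.
The following Thursday is 2025-12-25.
The following Monday is 2025-12-29.
The following Thursday is 2026-01-01.
The following Monday is 2026-01-05.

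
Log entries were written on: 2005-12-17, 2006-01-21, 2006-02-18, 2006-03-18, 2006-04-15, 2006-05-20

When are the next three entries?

2006-06-17, 2006-07-15, 2006-08-19

Gaps: 35, 28, 28, 28, 35 days — a mix of 28 and 35. Every date is a Saturday.
Each is the 3rd Saturday of its month.
3rd Saturday of June 2006: 2006-06-17.
3rd Saturday of July 2006: 2006-07-15.
3rd Saturday of August 2006: 2006-08-19.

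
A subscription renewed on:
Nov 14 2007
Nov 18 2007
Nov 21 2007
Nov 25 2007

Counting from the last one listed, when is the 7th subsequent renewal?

Dec 19 2007

The gap pattern 4, 3, 4 repeats every 2 events.
These are the Wednesdays and Sundays of each week.
The following Wednesday is Nov 28 2007.
Next Sunday: Dec 2 2007.
Next Wednesday: Dec 5 2007.
The following Sunday is Dec 9 2007.
The following Wednesday is Dec 12 2007.
Next Sunday: Dec 16 2007.
The following Wednesday is Dec 19 2007.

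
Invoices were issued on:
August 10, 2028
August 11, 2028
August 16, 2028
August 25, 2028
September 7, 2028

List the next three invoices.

Intervals are 1, 5, 9, 13 days — an arithmetic progression with common difference 4.
Next gap: 17 days. September 7, 2028 + 17 days = September 24, 2028.
Next gap: 21 days. September 24, 2028 + 21 days = October 15, 2028.
Next gap: 25 days. October 15, 2028 + 25 days = November 9, 2028.

September 24, 2028; October 15, 2028; November 9, 2028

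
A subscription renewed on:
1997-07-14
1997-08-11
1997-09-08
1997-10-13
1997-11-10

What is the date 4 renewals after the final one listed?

1998-03-09

All dates are Mondays, 28, 28, 35, 28 days apart.
Specifically, the 2nd Monday of each month.
2nd Monday of December 1997: 1997-12-08.
January 1998 — 2nd Monday is 1998-01-12.
2nd Monday of February 1998: 1998-02-09.
2nd Monday of March 1998: 1998-03-09.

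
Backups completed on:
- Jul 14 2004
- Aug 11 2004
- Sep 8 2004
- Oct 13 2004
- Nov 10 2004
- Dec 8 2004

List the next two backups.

Jan 12 2005, Feb 9 2005

Gaps: 28, 28, 35, 28, 28 days — a mix of 28 and 35. Every date is a Wednesday.
Each is the 2nd Wednesday of its month.
January 2005 — 2nd Wednesday is Jan 12 2005.
February 2005 — 2nd Wednesday is Feb 9 2005.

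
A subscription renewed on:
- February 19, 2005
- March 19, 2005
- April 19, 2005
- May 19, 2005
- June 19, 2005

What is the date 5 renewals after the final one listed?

November 19, 2005

The day-of-month is always 19 (28, 31, 30, 31 days between events).
So this recurs on the 19th of each month.
July 2005: July 19, 2005.
August 2005: August 19, 2005.
Next: September 2005 → September 19, 2005.
Next: October 2005 → October 19, 2005.
Next: November 2005 → November 19, 2005.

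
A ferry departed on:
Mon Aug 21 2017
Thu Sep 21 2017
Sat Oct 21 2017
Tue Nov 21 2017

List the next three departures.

Thu Dec 21 2017, Sun Jan 21 2018, Wed Feb 21 2018

Each date is the 21st; the gaps (31, 30, 31) track the month lengths.
The rule is the 21st of each month.
December 2017: Thu Dec 21 2017.
January 2018: Sun Jan 21 2018.
February 2018: Wed Feb 21 2018.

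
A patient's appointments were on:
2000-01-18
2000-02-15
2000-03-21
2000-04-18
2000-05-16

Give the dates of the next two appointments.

Gaps: 28, 35, 28, 28 days — a mix of 28 and 35. Every date is a Tuesday.
Each is the 3rd Tuesday of its month.
June 2000 — 3rd Tuesday is 2000-06-20.
July 2000 — 3rd Tuesday is 2000-07-18.

2000-06-20, 2000-07-18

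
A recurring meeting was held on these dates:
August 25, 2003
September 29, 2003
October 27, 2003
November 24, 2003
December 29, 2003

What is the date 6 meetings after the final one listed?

June 28, 2004

These are Mondays with 35, 28, 28, 35-day gaps.
Each is the final Monday of its month — September 29, 2003 is past the 28th, so '4th Monday' doesn't fit.
Last Monday of January 2004: January 26, 2004.
February 2004 ends with Monday February 23, 2004.
Last Monday of March 2004: March 29, 2004.
April 2004 ends with Monday April 26, 2004.
Last Monday of May 2004: May 31, 2004.
June 2004 ends with Monday June 28, 2004.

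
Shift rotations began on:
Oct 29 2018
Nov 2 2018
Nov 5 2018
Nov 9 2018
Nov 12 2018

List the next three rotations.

Nov 16 2018, Nov 19 2018, Nov 23 2018

The gap pattern 4, 3, 4, 3 repeats every 2 events.
These are the Mondays and Fridays of each week.
The following Friday is Nov 16 2018.
Next Monday: Nov 19 2018.
The following Friday is Nov 23 2018.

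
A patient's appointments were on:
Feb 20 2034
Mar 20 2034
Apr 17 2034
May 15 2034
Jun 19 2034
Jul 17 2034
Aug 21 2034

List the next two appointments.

Sep 18 2034, Oct 16 2034

Gaps: 28, 28, 28, 35, 28, 35 days — a mix of 28 and 35. Every date is a Monday.
Each is the 3rd Monday of its month.
September 2034 — 3rd Monday is Sep 18 2034.
October 2034 — 3rd Monday is Oct 16 2034.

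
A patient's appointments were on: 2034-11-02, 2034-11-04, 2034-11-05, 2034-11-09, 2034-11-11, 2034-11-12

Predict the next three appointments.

Gaps: 2, 1, 4, 2, 1 days — not constant, but cyclic with period 3.
The events fall on every Thursday, Saturday and Sunday.
Next Thursday: 2034-11-16.
The following Saturday is 2034-11-18.
The following Sunday is 2034-11-19.

2034-11-16, 2034-11-18, 2034-11-19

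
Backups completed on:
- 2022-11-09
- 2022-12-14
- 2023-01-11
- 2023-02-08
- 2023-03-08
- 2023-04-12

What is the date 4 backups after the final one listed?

2023-08-09

All dates are Wednesdays, 35, 28, 28, 28, 35 days apart.
Specifically, the 2nd Wednesday of each month.
2nd Wednesday of May 2023: 2023-05-10.
2nd Wednesday of June 2023: 2023-06-14.
2nd Wednesday of July 2023: 2023-07-12.
August 2023 — 2nd Wednesday is 2023-08-09.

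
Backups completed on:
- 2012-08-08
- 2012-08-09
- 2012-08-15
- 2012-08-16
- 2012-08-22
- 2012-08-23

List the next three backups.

Gaps: 1, 6, 1, 6, 1 days — not constant, but cyclic with period 2.
The events fall on every Wednesday and Thursday.
Next Wednesday: 2012-08-29.
The following Thursday is 2012-08-30.
Next Wednesday: 2012-09-05.

2012-08-29, 2012-08-30, 2012-09-05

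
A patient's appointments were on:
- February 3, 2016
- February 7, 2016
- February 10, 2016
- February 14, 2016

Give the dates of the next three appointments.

Every event lands on a Wednesday or Sunday (gaps cycle 4, 3, 4).
So the schedule is: every Wednesday and Sunday.
Next Wednesday: February 17, 2016.
The following Sunday is February 21, 2016.
The following Wednesday is February 24, 2016.

February 17, 2016; February 21, 2016; February 24, 2016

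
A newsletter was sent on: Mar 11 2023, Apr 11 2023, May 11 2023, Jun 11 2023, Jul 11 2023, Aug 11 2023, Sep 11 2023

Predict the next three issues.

Oct 11 2023, Nov 11 2023, Dec 11 2023

Each date is the 11th; the gaps (31, 30, 31, 30, 31, 31) track the month lengths.
The rule is the 11th of each month.
Next: October 2023 → Oct 11 2023.
November 2023: Nov 11 2023.
December 2023: Dec 11 2023.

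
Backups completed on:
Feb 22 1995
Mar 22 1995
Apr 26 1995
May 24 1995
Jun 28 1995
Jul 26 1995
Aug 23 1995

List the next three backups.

All dates are Wednesdays, 28, 35, 28, 35, 28, 28 days apart.
Specifically, the 4th Wednesday of each month.
September 1995 — 4th Wednesday is Sep 27 1995.
4th Wednesday of October 1995: Oct 25 1995.
4th Wednesday of November 1995: Nov 22 1995.

Sep 27 1995, Oct 25 1995, Nov 22 1995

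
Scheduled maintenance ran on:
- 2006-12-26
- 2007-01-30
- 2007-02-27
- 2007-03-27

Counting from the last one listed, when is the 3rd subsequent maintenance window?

2007-06-26

Every date is a Tuesday; gaps 35, 28, 28 days.
Each is the last Tuesday of its month (at least one falls on the 29th or later, ruling out '4th Tuesday').
April 2007 ends with Tuesday 2007-04-24.
May 2007 ends with Tuesday 2007-05-29.
Last Tuesday of June 2007: 2007-06-26.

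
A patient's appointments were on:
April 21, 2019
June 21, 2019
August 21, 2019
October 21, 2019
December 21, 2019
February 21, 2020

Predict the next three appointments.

Each date is the 21st; the gaps (61, 61, 61, 61, 62) track the month lengths.
The rule is the 21st of every 2 months.
Next: April 2020 → April 21, 2020.
Next: June 2020 → June 21, 2020.
August 2020: August 21, 2020.

April 21, 2020; June 21, 2020; August 21, 2020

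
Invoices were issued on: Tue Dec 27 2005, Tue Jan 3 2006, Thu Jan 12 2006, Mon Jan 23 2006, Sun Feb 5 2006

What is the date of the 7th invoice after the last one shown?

The spacing grows by 2 each time: 7, 9, 11, 13 days.
Next gap: 15 days. Sun Feb 5 2006 + 15 days = Mon Feb 20 2006.
Next gap: 17 days. Mon Feb 20 2006 + 17 days = Thu Mar 9 2006.
Next gap: 19 days. Thu Mar 9 2006 + 19 days = Tue Mar 28 2006.
Next gap: 21 days. Tue Mar 28 2006 + 21 days = Tue Apr 18 2006.
Next gap: 23 days. Tue Apr 18 2006 + 23 days = Thu May 11 2006.
Next gap: 25 days. Thu May 11 2006 + 25 days = Mon Jun 5 2006.
Next gap: 27 days. Mon Jun 5 2006 + 27 days = Sun Jul 2 2006.

Sun Jul 2 2006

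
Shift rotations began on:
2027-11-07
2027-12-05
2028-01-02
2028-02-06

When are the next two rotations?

2028-03-05, 2028-04-02

These are Sundays at 28- or 35-day spacing (28, 28, 35).
The pattern: 1st Sunday of the month.
March 2028 — 1st Sunday is 2028-03-05.
April 2028 — 1st Sunday is 2028-04-02.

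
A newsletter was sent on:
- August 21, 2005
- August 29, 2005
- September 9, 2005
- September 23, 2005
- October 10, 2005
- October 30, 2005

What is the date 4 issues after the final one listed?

February 17, 2006

The spacing grows by 3 each time: 8, 11, 14, 17, 20 days.
Next gap: 23 days. October 30, 2005 + 23 days = November 22, 2005.
Next gap: 26 days. November 22, 2005 + 26 days = December 18, 2005.
Next gap: 29 days. December 18, 2005 + 29 days = January 16, 2006.
Next gap: 32 days. January 16, 2006 + 32 days = February 17, 2006.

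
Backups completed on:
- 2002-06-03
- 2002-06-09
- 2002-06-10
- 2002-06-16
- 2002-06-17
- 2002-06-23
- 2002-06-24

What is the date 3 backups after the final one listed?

Gaps: 6, 1, 6, 1, 6, 1 days — not constant, but cyclic with period 2.
The events fall on every Monday and Sunday.
The following Sunday is 2002-06-30.
Next Monday: 2002-07-01.
The following Sunday is 2002-07-07.

2002-07-07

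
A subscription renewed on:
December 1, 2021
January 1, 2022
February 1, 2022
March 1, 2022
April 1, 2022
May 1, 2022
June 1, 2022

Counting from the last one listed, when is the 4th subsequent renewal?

Each date is the 1st; the gaps (31, 31, 28, 31, 30, 31) track the month lengths.
The rule is the 1st of each month.
July 2022: July 1, 2022.
August 2022: August 1, 2022.
Next: September 2022 → September 1, 2022.
Next: October 2022 → October 1, 2022.

October 1, 2022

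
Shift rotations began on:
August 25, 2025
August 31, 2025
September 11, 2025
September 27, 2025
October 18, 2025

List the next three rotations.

November 13, 2025; December 14, 2025; January 19, 2026

Intervals are 6, 11, 16, 21 days — an arithmetic progression with common difference 5.
Next gap: 26 days. October 18, 2025 + 26 days = November 13, 2025.
Next gap: 31 days. November 13, 2025 + 31 days = December 14, 2025.
Next gap: 36 days. December 14, 2025 + 36 days = January 19, 2026.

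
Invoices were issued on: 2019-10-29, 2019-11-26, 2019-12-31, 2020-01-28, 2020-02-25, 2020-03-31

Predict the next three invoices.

Every date is a Tuesday; gaps 28, 35, 28, 28, 35 days.
Each is the last Tuesday of its month (at least one falls on the 29th or later, ruling out '4th Tuesday').
April 2020 ends with Tuesday 2020-04-28.
Last Tuesday of May 2020: 2020-05-26.
June 2020 ends with Tuesday 2020-06-30.

2020-04-28, 2020-05-26, 2020-06-30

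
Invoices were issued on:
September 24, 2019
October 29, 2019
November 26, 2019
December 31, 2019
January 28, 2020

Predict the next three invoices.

February 25, 2020; March 31, 2020; April 28, 2020

All Tuesdays; the gaps (35, 28, 35, 28) vary with month length.
This is the last Tuesday of each month.
Last Tuesday of February 2020: February 25, 2020.
Last Tuesday of March 2020: March 31, 2020.
Last Tuesday of April 2020: April 28, 2020.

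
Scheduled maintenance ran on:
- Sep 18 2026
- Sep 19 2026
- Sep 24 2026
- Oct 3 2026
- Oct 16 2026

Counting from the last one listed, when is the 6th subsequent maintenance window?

Mar 27 2027

Gaps: 1, 5, 9, 13 days — each gap is 4 larger than the previous one.
Next gap: 17 days. Oct 16 2026 + 17 days = Nov 2 2026.
Next gap: 21 days. Nov 2 2026 + 21 days = Nov 23 2026.
Next gap: 25 days. Nov 23 2026 + 25 days = Dec 18 2026.
Next gap: 29 days. Dec 18 2026 + 29 days = Jan 16 2027.
Next gap: 33 days. Jan 16 2027 + 33 days = Feb 18 2027.
Next gap: 37 days. Feb 18 2027 + 37 days = Mar 27 2027.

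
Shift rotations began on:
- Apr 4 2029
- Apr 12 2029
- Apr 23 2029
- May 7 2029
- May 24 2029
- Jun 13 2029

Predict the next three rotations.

Jul 6 2029, Aug 1 2029, Aug 30 2029

Intervals are 8, 11, 14, 17, 20 days — an arithmetic progression with common difference 3.
Next gap: 23 days. Jun 13 2029 + 23 days = Jul 6 2029.
Next gap: 26 days. Jul 6 2029 + 26 days = Aug 1 2029.
Next gap: 29 days. Aug 1 2029 + 29 days = Aug 30 2029.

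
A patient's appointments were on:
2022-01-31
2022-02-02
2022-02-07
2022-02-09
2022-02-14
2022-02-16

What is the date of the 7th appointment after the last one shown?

Every event lands on a Monday or Wednesday (gaps cycle 2, 5, 2, 5, 2).
So the schedule is: every Monday and Wednesday.
The following Monday is 2022-02-21.
The following Wednesday is 2022-02-23.
The following Monday is 2022-02-28.
The following Wednesday is 2022-03-02.
The following Monday is 2022-03-07.
The following Wednesday is 2022-03-09.
Next Monday: 2022-03-14.

2022-03-14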